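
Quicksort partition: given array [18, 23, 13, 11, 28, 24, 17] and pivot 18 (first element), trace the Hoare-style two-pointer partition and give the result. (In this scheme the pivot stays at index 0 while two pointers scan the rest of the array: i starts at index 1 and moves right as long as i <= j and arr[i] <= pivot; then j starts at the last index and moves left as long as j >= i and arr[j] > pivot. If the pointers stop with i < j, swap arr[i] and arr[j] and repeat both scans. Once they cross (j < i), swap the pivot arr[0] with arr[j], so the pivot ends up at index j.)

Hoare-style two-pointer partition with pivot = 18:

Initial array: [18, 23, 13, 11, 28, 24, 17]

Pointers start at i = 1, j = 6.
i stops at index 1 (arr[1]=23 > 18), j stops at index 6 (arr[6]=17 <= 18): swap arr[1] and arr[6], array becomes [18, 17, 13, 11, 28, 24, 23]
i ends at 4, j ends at 3: the pointers have crossed (j < i), so scanning stops.

Swap pivot arr[0] with arr[3] to place pivot at position 3: [11, 17, 13, 18, 28, 24, 23]
Pivot position: 3

After partitioning with pivot 18, the array becomes [11, 17, 13, 18, 28, 24, 23]. The pivot is placed at index 3. All elements to the left of the pivot are <= 18, and all elements to the right are > 18.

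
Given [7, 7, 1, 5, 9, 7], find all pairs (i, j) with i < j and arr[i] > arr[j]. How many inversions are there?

Finding inversions in [7, 7, 1, 5, 9, 7]:

(0, 2): arr[0]=7 > arr[2]=1
(0, 3): arr[0]=7 > arr[3]=5
(1, 2): arr[1]=7 > arr[2]=1
(1, 3): arr[1]=7 > arr[3]=5
(4, 5): arr[4]=9 > arr[5]=7

Total inversions: 5

The array has 5 inversion(s): (0,2), (0,3), (1,2), (1,3), (4,5). Each pair (i,j) satisfies i < j and arr[i] > arr[j].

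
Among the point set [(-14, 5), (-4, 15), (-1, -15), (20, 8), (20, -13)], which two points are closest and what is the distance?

Computing all pairwise distances among 5 points:

d((-14, 5), (-4, 15)) = 14.1421 <-- minimum
d((-14, 5), (-1, -15)) = 23.8537
d((-14, 5), (20, 8)) = 34.1321
d((-14, 5), (20, -13)) = 38.4708
d((-4, 15), (-1, -15)) = 30.1496
d((-4, 15), (20, 8)) = 25.0
d((-4, 15), (20, -13)) = 36.8782
d((-1, -15), (20, 8)) = 31.1448
d((-1, -15), (20, -13)) = 21.095
d((20, 8), (20, -13)) = 21.0

Closest pair: (-14, 5) and (-4, 15) with distance 14.1421

The closest pair is (-14, 5) and (-4, 15) with Euclidean distance 14.1421. For 5 points, brute-force pairwise comparison is shown above. For large n, the divide-and-conquer algorithm (sort by x, recurse on halves, check the dividing strip) achieves O(n log n).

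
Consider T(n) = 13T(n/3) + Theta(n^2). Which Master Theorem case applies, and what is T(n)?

Master Theorem for T(n) = 13T(n/3) + O(n^2):

a = 13, b = 3, c = 2
log_b(a) = log_3(13) = 2.3347

Case 1: c = 2 < log_3(13) = 2.3347
T(n) = O(n^(log_3 13))

For T(n) = 13T(n/3) + O(n^2): log_3(13) = 2.3347. This is Case 1 of the Master Theorem (c < log_b(a), work dominated by leaves), giving O(n^(log_3 13)).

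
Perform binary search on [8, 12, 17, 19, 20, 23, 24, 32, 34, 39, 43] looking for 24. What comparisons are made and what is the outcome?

Binary search for 24 in [8, 12, 17, 19, 20, 23, 24, 32, 34, 39, 43]:

lo=0, hi=10, mid=5, arr[mid]=23 -> 23 < 24, search right half
lo=6, hi=10, mid=8, arr[mid]=34 -> 34 > 24, search left half
lo=6, hi=7, mid=6, arr[mid]=24 -> Found target at index 6!

Binary search finds 24 at index 6 after 3 comparisons. The search repeatedly halves the search space by comparing with the middle element.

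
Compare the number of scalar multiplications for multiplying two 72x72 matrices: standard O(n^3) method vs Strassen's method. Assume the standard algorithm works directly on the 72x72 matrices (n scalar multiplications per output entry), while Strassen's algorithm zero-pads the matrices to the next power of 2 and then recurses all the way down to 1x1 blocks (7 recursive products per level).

Matrix multiplication for 72x72 matrices:

Strassen's algorithm requires power-of-2 dimensions. Pad 72x72 to 128x128 (next power of 2).

Standard algorithm: 72^3 = 373248 multiplications
Strassen's algorithm: 7^(log2(128)) = 7^7 = 823543 multiplications
Difference: 373248 - 823543 = -450295 (Strassen uses MORE here due to padding overhead — for small or just-over-power-of-2 n, padding can outweigh the per-level savings)

Standard: 373248 multiplications (72^3). Strassen: 823543 multiplications (7^7, after padding to 128x128). Strassen reduces 8 recursive multiplications to 7 at each level.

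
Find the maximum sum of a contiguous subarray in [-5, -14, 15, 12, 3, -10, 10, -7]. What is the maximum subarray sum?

Using Kadane's algorithm on [-5, -14, 15, 12, 3, -10, 10, -7]:

Scanning through the array:
Position 1 (value -14): max_ending_here = -14, max_so_far = -5
Position 2 (value 15): max_ending_here = 15, max_so_far = 15
Position 3 (value 12): max_ending_here = 27, max_so_far = 27
Position 4 (value 3): max_ending_here = 30, max_so_far = 30
Position 5 (value -10): max_ending_here = 20, max_so_far = 30
Position 6 (value 10): max_ending_here = 30, max_so_far = 30
Position 7 (value -7): max_ending_here = 23, max_so_far = 30

Maximum subarray: [15, 12, 3]
Maximum sum: 30

The maximum subarray is [15, 12, 3] with sum 30. This subarray runs from index 2 to index 4.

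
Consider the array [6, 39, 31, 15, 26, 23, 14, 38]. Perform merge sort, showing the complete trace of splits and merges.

Merge sort trace:

Split: [6, 39, 31, 15, 26, 23, 14, 38] -> [6, 39, 31, 15] and [26, 23, 14, 38]
  Split: [6, 39, 31, 15] -> [6, 39] and [31, 15]
    Split: [6, 39] -> [6] and [39]
    Merge: [6] + [39] -> [6, 39]
    Split: [31, 15] -> [31] and [15]
    Merge: [31] + [15] -> [15, 31]
  Merge: [6, 39] + [15, 31] -> [6, 15, 31, 39]
  Split: [26, 23, 14, 38] -> [26, 23] and [14, 38]
    Split: [26, 23] -> [26] and [23]
    Merge: [26] + [23] -> [23, 26]
    Split: [14, 38] -> [14] and [38]
    Merge: [14] + [38] -> [14, 38]
  Merge: [23, 26] + [14, 38] -> [14, 23, 26, 38]
Merge: [6, 15, 31, 39] + [14, 23, 26, 38] -> [6, 14, 15, 23, 26, 31, 38, 39]

Final sorted array: [6, 14, 15, 23, 26, 31, 38, 39]

The merge sort proceeds by recursively splitting the array and merging sorted halves.
After all merges, the sorted array is [6, 14, 15, 23, 26, 31, 38, 39].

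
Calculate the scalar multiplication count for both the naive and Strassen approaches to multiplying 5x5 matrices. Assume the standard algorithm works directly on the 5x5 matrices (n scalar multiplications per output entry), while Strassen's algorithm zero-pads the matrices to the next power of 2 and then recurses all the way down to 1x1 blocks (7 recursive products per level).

Matrix multiplication for 5x5 matrices:

Strassen's algorithm requires power-of-2 dimensions. Pad 5x5 to 8x8 (next power of 2).

Standard algorithm: 5^3 = 125 multiplications
Strassen's algorithm: 7^(log2(8)) = 7^3 = 343 multiplications
Difference: 125 - 343 = -218 (Strassen uses MORE here due to padding overhead — for small or just-over-power-of-2 n, padding can outweigh the per-level savings)

Standard: 125 multiplications (5^3). Strassen: 343 multiplications (7^3, after padding to 8x8). Strassen reduces 8 recursive multiplications to 7 at each level.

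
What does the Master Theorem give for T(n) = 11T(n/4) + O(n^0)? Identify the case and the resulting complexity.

Master Theorem for T(n) = 11T(n/4) + O(n^0):

a = 11, b = 4, c = 0
log_b(a) = log_4(11) = 1.7297

Case 1: c = 0 < log_4(11) = 1.7297
T(n) = O(n^(log_4 11))

For T(n) = 11T(n/4) + O(n^0): log_4(11) = 1.7297. This is Case 1 of the Master Theorem (c < log_b(a), work dominated by leaves), giving O(n^(log_4 11)).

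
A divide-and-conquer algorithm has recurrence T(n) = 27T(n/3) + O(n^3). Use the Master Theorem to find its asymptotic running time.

Master Theorem for T(n) = 27T(n/3) + O(n^3):

a = 27, b = 3, c = 3
log_b(a) = log_3(27) = 3.0000

Case 2: c = 3 = log_3(27) = 3.0000
T(n) = O(n^3 log n) = O(n^3 log n)

For T(n) = 27T(n/3) + O(n^3): log_3(27) = 3.0000. This is Case 2 of the Master Theorem (c = log_b(a), equal work at all levels), giving O(n^3 log n).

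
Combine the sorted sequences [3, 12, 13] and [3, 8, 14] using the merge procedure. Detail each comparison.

Merging process:

Compare 3 vs 3: take 3 from left. Merged: [3]
Compare 12 vs 3: take 3 from right. Merged: [3, 3]
Compare 12 vs 8: take 8 from right. Merged: [3, 3, 8]
Compare 12 vs 14: take 12 from left. Merged: [3, 3, 8, 12]
Compare 13 vs 14: take 13 from left. Merged: [3, 3, 8, 12, 13]
Append remaining from right: [14]. Merged: [3, 3, 8, 12, 13, 14]

Final merged array: [3, 3, 8, 12, 13, 14]
Total comparisons: 5

The merged array is [3, 3, 8, 12, 13, 14], requiring 5 comparisons. The merge step runs in O(n) time where n is the total number of elements.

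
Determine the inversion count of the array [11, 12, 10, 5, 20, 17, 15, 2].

Finding inversions in [11, 12, 10, 5, 20, 17, 15, 2]:

(0, 2): arr[0]=11 > arr[2]=10
(0, 3): arr[0]=11 > arr[3]=5
(0, 7): arr[0]=11 > arr[7]=2
(1, 2): arr[1]=12 > arr[2]=10
(1, 3): arr[1]=12 > arr[3]=5
(1, 7): arr[1]=12 > arr[7]=2
(2, 3): arr[2]=10 > arr[3]=5
(2, 7): arr[2]=10 > arr[7]=2
(3, 7): arr[3]=5 > arr[7]=2
(4, 5): arr[4]=20 > arr[5]=17
(4, 6): arr[4]=20 > arr[6]=15
(4, 7): arr[4]=20 > arr[7]=2
(5, 6): arr[5]=17 > arr[6]=15
(5, 7): arr[5]=17 > arr[7]=2
(6, 7): arr[6]=15 > arr[7]=2

Total inversions: 15

The array has 15 inversion(s): (0,2), (0,3), (0,7), (1,2), (1,3), (1,7), (2,3), (2,7), (3,7), (4,5), (4,6), (4,7), (5,6), (5,7), (6,7). Each pair (i,j) satisfies i < j and arr[i] > arr[j].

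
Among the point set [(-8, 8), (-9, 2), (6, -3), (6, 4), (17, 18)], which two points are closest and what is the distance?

Computing all pairwise distances among 5 points:

d((-8, 8), (-9, 2)) = 6.0828 <-- minimum
d((-8, 8), (6, -3)) = 17.8045
d((-8, 8), (6, 4)) = 14.5602
d((-8, 8), (17, 18)) = 26.9258
d((-9, 2), (6, -3)) = 15.8114
d((-9, 2), (6, 4)) = 15.1327
d((-9, 2), (17, 18)) = 30.5287
d((6, -3), (6, 4)) = 7.0
d((6, -3), (17, 18)) = 23.7065
d((6, 4), (17, 18)) = 17.8045

Closest pair: (-8, 8) and (-9, 2) with distance 6.0828

The closest pair is (-8, 8) and (-9, 2) with Euclidean distance 6.0828. For 5 points, brute-force pairwise comparison is shown above. For large n, the divide-and-conquer algorithm (sort by x, recurse on halves, check the dividing strip) achieves O(n log n).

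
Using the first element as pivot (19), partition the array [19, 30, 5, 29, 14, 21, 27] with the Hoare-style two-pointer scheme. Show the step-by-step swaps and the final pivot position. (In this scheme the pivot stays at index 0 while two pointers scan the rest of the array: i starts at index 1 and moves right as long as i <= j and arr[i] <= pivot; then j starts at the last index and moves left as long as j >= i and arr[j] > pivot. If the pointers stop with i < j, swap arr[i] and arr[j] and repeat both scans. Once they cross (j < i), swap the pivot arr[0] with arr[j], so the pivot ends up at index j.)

Hoare-style two-pointer partition with pivot = 19:

Initial array: [19, 30, 5, 29, 14, 21, 27]

Pointers start at i = 1, j = 6.
i stops at index 1 (arr[1]=30 > 19), j stops at index 4 (arr[4]=14 <= 19): swap arr[1] and arr[4], array becomes [19, 14, 5, 29, 30, 21, 27]
i ends at 3, j ends at 2: the pointers have crossed (j < i), so scanning stops.

Swap pivot arr[0] with arr[2] to place pivot at position 2: [5, 14, 19, 29, 30, 21, 27]
Pivot position: 2

After partitioning with pivot 19, the array becomes [5, 14, 19, 29, 30, 21, 27]. The pivot is placed at index 2. All elements to the left of the pivot are <= 19, and all elements to the right are > 19.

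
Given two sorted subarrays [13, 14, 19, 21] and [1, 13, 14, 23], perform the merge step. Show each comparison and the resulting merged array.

Merging process:

Compare 13 vs 1: take 1 from right. Merged: [1]
Compare 13 vs 13: take 13 from left. Merged: [1, 13]
Compare 14 vs 13: take 13 from right. Merged: [1, 13, 13]
Compare 14 vs 14: take 14 from left. Merged: [1, 13, 13, 14]
Compare 19 vs 14: take 14 from right. Merged: [1, 13, 13, 14, 14]
Compare 19 vs 23: take 19 from left. Merged: [1, 13, 13, 14, 14, 19]
Compare 21 vs 23: take 21 from left. Merged: [1, 13, 13, 14, 14, 19, 21]
Append remaining from right: [23]. Merged: [1, 13, 13, 14, 14, 19, 21, 23]

Final merged array: [1, 13, 13, 14, 14, 19, 21, 23]
Total comparisons: 7

The merged array is [1, 13, 13, 14, 14, 19, 21, 23], requiring 7 comparisons. The merge step runs in O(n) time where n is the total number of elements.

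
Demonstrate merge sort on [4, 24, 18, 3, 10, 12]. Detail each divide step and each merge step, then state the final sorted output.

Merge sort trace:

Split: [4, 24, 18, 3, 10, 12] -> [4, 24, 18] and [3, 10, 12]
  Split: [4, 24, 18] -> [4] and [24, 18]
    Split: [24, 18] -> [24] and [18]
    Merge: [24] + [18] -> [18, 24]
  Merge: [4] + [18, 24] -> [4, 18, 24]
  Split: [3, 10, 12] -> [3] and [10, 12]
    Split: [10, 12] -> [10] and [12]
    Merge: [10] + [12] -> [10, 12]
  Merge: [3] + [10, 12] -> [3, 10, 12]
Merge: [4, 18, 24] + [3, 10, 12] -> [3, 4, 10, 12, 18, 24]

Final sorted array: [3, 4, 10, 12, 18, 24]

The merge sort proceeds by recursively splitting the array and merging sorted halves.
After all merges, the sorted array is [3, 4, 10, 12, 18, 24].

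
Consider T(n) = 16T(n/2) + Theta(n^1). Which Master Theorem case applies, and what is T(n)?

Master Theorem for T(n) = 16T(n/2) + O(n^1):

a = 16, b = 2, c = 1
log_b(a) = log_2(16) = 4.0000

Case 1: c = 1 < log_2(16) = 4.0000
T(n) = O(n^(log_2 16)) = O(n^4)

For T(n) = 16T(n/2) + O(n^1): log_2(16) = 4.0000. This is Case 1 of the Master Theorem (c < log_b(a), work dominated by leaves), giving O(n^4).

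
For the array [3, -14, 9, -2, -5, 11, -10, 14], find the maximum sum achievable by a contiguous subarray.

Using Kadane's algorithm on [3, -14, 9, -2, -5, 11, -10, 14]:

Scanning through the array:
Position 1 (value -14): max_ending_here = -11, max_so_far = 3
Position 2 (value 9): max_ending_here = 9, max_so_far = 9
Position 3 (value -2): max_ending_here = 7, max_so_far = 9
Position 4 (value -5): max_ending_here = 2, max_so_far = 9
Position 5 (value 11): max_ending_here = 13, max_so_far = 13
Position 6 (value -10): max_ending_here = 3, max_so_far = 13
Position 7 (value 14): max_ending_here = 17, max_so_far = 17

Maximum subarray: [9, -2, -5, 11, -10, 14]
Maximum sum: 17

The maximum subarray is [9, -2, -5, 11, -10, 14] with sum 17. This subarray runs from index 2 to index 7.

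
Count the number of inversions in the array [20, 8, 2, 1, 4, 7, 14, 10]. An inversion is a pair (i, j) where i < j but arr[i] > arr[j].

Finding inversions in [20, 8, 2, 1, 4, 7, 14, 10]:

(0, 1): arr[0]=20 > arr[1]=8
(0, 2): arr[0]=20 > arr[2]=2
(0, 3): arr[0]=20 > arr[3]=1
(0, 4): arr[0]=20 > arr[4]=4
(0, 5): arr[0]=20 > arr[5]=7
(0, 6): arr[0]=20 > arr[6]=14
(0, 7): arr[0]=20 > arr[7]=10
(1, 2): arr[1]=8 > arr[2]=2
(1, 3): arr[1]=8 > arr[3]=1
(1, 4): arr[1]=8 > arr[4]=4
(1, 5): arr[1]=8 > arr[5]=7
(2, 3): arr[2]=2 > arr[3]=1
(6, 7): arr[6]=14 > arr[7]=10

Total inversions: 13

The array has 13 inversion(s): (0,1), (0,2), (0,3), (0,4), (0,5), (0,6), (0,7), (1,2), (1,3), (1,4), (1,5), (2,3), (6,7). Each pair (i,j) satisfies i < j and arr[i] > arr[j].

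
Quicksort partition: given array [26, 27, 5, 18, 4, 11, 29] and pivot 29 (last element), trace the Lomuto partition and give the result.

Lomuto partition with pivot = 29:

Initial array: [26, 27, 5, 18, 4, 11, 29]

arr[0]=26 <= 29: swap with position 0, array becomes [26, 27, 5, 18, 4, 11, 29]
arr[1]=27 <= 29: swap with position 1, array becomes [26, 27, 5, 18, 4, 11, 29]
arr[2]=5 <= 29: swap with position 2, array becomes [26, 27, 5, 18, 4, 11, 29]
arr[3]=18 <= 29: swap with position 3, array becomes [26, 27, 5, 18, 4, 11, 29]
arr[4]=4 <= 29: swap with position 4, array becomes [26, 27, 5, 18, 4, 11, 29]
arr[5]=11 <= 29: swap with position 5, array becomes [26, 27, 5, 18, 4, 11, 29]

Place pivot at position 6: [26, 27, 5, 18, 4, 11, 29]
Pivot position: 6

After partitioning with pivot 29, the array becomes [26, 27, 5, 18, 4, 11, 29]. The pivot is placed at index 6. All elements to the left of the pivot are <= 29, and all elements to the right are > 29.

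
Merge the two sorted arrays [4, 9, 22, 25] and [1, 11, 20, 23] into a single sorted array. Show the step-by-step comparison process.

Merging process:

Compare 4 vs 1: take 1 from right. Merged: [1]
Compare 4 vs 11: take 4 from left. Merged: [1, 4]
Compare 9 vs 11: take 9 from left. Merged: [1, 4, 9]
Compare 22 vs 11: take 11 from right. Merged: [1, 4, 9, 11]
Compare 22 vs 20: take 20 from right. Merged: [1, 4, 9, 11, 20]
Compare 22 vs 23: take 22 from left. Merged: [1, 4, 9, 11, 20, 22]
Compare 25 vs 23: take 23 from right. Merged: [1, 4, 9, 11, 20, 22, 23]
Append remaining from left: [25]. Merged: [1, 4, 9, 11, 20, 22, 23, 25]

Final merged array: [1, 4, 9, 11, 20, 22, 23, 25]
Total comparisons: 7

The merged array is [1, 4, 9, 11, 20, 22, 23, 25], requiring 7 comparisons. The merge step runs in O(n) time where n is the total number of elements.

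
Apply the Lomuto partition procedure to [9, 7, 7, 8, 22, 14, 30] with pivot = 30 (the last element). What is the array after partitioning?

Lomuto partition with pivot = 30:

Initial array: [9, 7, 7, 8, 22, 14, 30]

arr[0]=9 <= 30: swap with position 0, array becomes [9, 7, 7, 8, 22, 14, 30]
arr[1]=7 <= 30: swap with position 1, array becomes [9, 7, 7, 8, 22, 14, 30]
arr[2]=7 <= 30: swap with position 2, array becomes [9, 7, 7, 8, 22, 14, 30]
arr[3]=8 <= 30: swap with position 3, array becomes [9, 7, 7, 8, 22, 14, 30]
arr[4]=22 <= 30: swap with position 4, array becomes [9, 7, 7, 8, 22, 14, 30]
arr[5]=14 <= 30: swap with position 5, array becomes [9, 7, 7, 8, 22, 14, 30]

Place pivot at position 6: [9, 7, 7, 8, 22, 14, 30]
Pivot position: 6

After partitioning with pivot 30, the array becomes [9, 7, 7, 8, 22, 14, 30]. The pivot is placed at index 6. All elements to the left of the pivot are <= 30, and all elements to the right are > 30.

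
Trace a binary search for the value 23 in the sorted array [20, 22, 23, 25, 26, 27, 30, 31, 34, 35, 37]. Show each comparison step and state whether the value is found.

Binary search for 23 in [20, 22, 23, 25, 26, 27, 30, 31, 34, 35, 37]:

lo=0, hi=10, mid=5, arr[mid]=27 -> 27 > 23, search left half
lo=0, hi=4, mid=2, arr[mid]=23 -> Found target at index 2!

Binary search finds 23 at index 2 after 2 comparisons. The search repeatedly halves the search space by comparing with the middle element.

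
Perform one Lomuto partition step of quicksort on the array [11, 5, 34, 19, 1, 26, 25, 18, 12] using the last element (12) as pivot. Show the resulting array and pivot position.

Lomuto partition with pivot = 12:

Initial array: [11, 5, 34, 19, 1, 26, 25, 18, 12]

arr[0]=11 <= 12: swap with position 0, array becomes [11, 5, 34, 19, 1, 26, 25, 18, 12]
arr[1]=5 <= 12: swap with position 1, array becomes [11, 5, 34, 19, 1, 26, 25, 18, 12]
arr[2]=34 > 12: no swap
arr[3]=19 > 12: no swap
arr[4]=1 <= 12: swap with position 2, array becomes [11, 5, 1, 19, 34, 26, 25, 18, 12]
arr[5]=26 > 12: no swap
arr[6]=25 > 12: no swap
arr[7]=18 > 12: no swap

Place pivot at position 3: [11, 5, 1, 12, 34, 26, 25, 18, 19]
Pivot position: 3

After partitioning with pivot 12, the array becomes [11, 5, 1, 12, 34, 26, 25, 18, 19]. The pivot is placed at index 3. All elements to the left of the pivot are <= 12, and all elements to the right are > 12.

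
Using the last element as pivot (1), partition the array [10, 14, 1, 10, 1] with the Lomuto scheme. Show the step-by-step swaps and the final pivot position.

Lomuto partition with pivot = 1:

Initial array: [10, 14, 1, 10, 1]

arr[0]=10 > 1: no swap
arr[1]=14 > 1: no swap
arr[2]=1 <= 1: swap with position 0, array becomes [1, 14, 10, 10, 1]
arr[3]=10 > 1: no swap

Place pivot at position 1: [1, 1, 10, 10, 14]
Pivot position: 1

After partitioning with pivot 1, the array becomes [1, 1, 10, 10, 14]. The pivot is placed at index 1. All elements to the left of the pivot are <= 1, and all elements to the right are > 1.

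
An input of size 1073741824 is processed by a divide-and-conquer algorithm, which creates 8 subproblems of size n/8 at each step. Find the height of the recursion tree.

For divide and conquer with division factor 8:

Problem sizes at each level:
Level 0: 1073741824
Level 1: 134217728
Level 2: 16777216
Level 3: 2097152
Level 4: 262144
Level 5: 32768
Level 6: 4096
Level 7: 512
Level 8: 64
Level 9: 8
Level 10: 1

The root is level 0 and the size-1 base case is level 10 (the tree spans levels 0 through 10, i.e. 11 levels counting the root), so the depth is the number of divisions: log_8(1073741824) = 10

The recursion tree depth is log_8(1073741824) = 10. At each level, the problem size is divided by 8, so it takes 10 divisions to reduce to a base case of size 1. The algorithm makes 8 recursive calls at each level.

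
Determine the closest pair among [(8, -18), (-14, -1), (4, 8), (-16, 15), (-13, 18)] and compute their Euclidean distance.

Computing all pairwise distances among 5 points:

d((8, -18), (-14, -1)) = 27.8029
d((8, -18), (4, 8)) = 26.3059
d((8, -18), (-16, 15)) = 40.8044
d((8, -18), (-13, 18)) = 41.6773
d((-14, -1), (4, 8)) = 20.1246
d((-14, -1), (-16, 15)) = 16.1245
d((-14, -1), (-13, 18)) = 19.0263
d((4, 8), (-16, 15)) = 21.1896
d((4, 8), (-13, 18)) = 19.7231
d((-16, 15), (-13, 18)) = 4.2426 <-- minimum

Closest pair: (-16, 15) and (-13, 18) with distance 4.2426

The closest pair is (-16, 15) and (-13, 18) with Euclidean distance 4.2426. For 5 points, brute-force pairwise comparison is shown above. For large n, the divide-and-conquer algorithm (sort by x, recurse on halves, check the dividing strip) achieves O(n log n).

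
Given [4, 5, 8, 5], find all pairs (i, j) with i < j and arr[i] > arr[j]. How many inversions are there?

Finding inversions in [4, 5, 8, 5]:

(2, 3): arr[2]=8 > arr[3]=5

Total inversions: 1

The array has 1 inversion(s): (2,3). Each pair (i,j) satisfies i < j and arr[i] > arr[j].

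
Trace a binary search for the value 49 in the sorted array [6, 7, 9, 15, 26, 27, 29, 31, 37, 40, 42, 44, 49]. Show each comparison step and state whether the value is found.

Binary search for 49 in [6, 7, 9, 15, 26, 27, 29, 31, 37, 40, 42, 44, 49]:

lo=0, hi=12, mid=6, arr[mid]=29 -> 29 < 49, search right half
lo=7, hi=12, mid=9, arr[mid]=40 -> 40 < 49, search right half
lo=10, hi=12, mid=11, arr[mid]=44 -> 44 < 49, search right half
lo=12, hi=12, mid=12, arr[mid]=49 -> Found target at index 12!

Binary search finds 49 at index 12 after 4 comparisons. The search repeatedly halves the search space by comparing with the middle element.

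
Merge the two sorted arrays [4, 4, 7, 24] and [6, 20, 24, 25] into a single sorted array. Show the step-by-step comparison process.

Merging process:

Compare 4 vs 6: take 4 from left. Merged: [4]
Compare 4 vs 6: take 4 from left. Merged: [4, 4]
Compare 7 vs 6: take 6 from right. Merged: [4, 4, 6]
Compare 7 vs 20: take 7 from left. Merged: [4, 4, 6, 7]
Compare 24 vs 20: take 20 from right. Merged: [4, 4, 6, 7, 20]
Compare 24 vs 24: take 24 from left. Merged: [4, 4, 6, 7, 20, 24]
Append remaining from right: [24, 25]. Merged: [4, 4, 6, 7, 20, 24, 24, 25]

Final merged array: [4, 4, 6, 7, 20, 24, 24, 25]
Total comparisons: 6

The merged array is [4, 4, 6, 7, 20, 24, 24, 25], requiring 6 comparisons. The merge step runs in O(n) time where n is the total number of elements.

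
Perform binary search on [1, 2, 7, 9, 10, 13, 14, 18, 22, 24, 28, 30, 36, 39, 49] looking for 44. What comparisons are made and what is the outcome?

Binary search for 44 in [1, 2, 7, 9, 10, 13, 14, 18, 22, 24, 28, 30, 36, 39, 49]:

lo=0, hi=14, mid=7, arr[mid]=18 -> 18 < 44, search right half
lo=8, hi=14, mid=11, arr[mid]=30 -> 30 < 44, search right half
lo=12, hi=14, mid=13, arr[mid]=39 -> 39 < 44, search right half
lo=14, hi=14, mid=14, arr[mid]=49 -> 49 > 44, search left half
lo=14 > hi=13, target 44 not found

Binary search determines that 44 is not in the array after 4 comparisons. The search space was exhausted without finding the target.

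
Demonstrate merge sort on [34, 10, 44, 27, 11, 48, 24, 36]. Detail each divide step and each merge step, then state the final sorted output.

Merge sort trace:

Split: [34, 10, 44, 27, 11, 48, 24, 36] -> [34, 10, 44, 27] and [11, 48, 24, 36]
  Split: [34, 10, 44, 27] -> [34, 10] and [44, 27]
    Split: [34, 10] -> [34] and [10]
    Merge: [34] + [10] -> [10, 34]
    Split: [44, 27] -> [44] and [27]
    Merge: [44] + [27] -> [27, 44]
  Merge: [10, 34] + [27, 44] -> [10, 27, 34, 44]
  Split: [11, 48, 24, 36] -> [11, 48] and [24, 36]
    Split: [11, 48] -> [11] and [48]
    Merge: [11] + [48] -> [11, 48]
    Split: [24, 36] -> [24] and [36]
    Merge: [24] + [36] -> [24, 36]
  Merge: [11, 48] + [24, 36] -> [11, 24, 36, 48]
Merge: [10, 27, 34, 44] + [11, 24, 36, 48] -> [10, 11, 24, 27, 34, 36, 44, 48]

Final sorted array: [10, 11, 24, 27, 34, 36, 44, 48]

The merge sort proceeds by recursively splitting the array and merging sorted halves.
After all merges, the sorted array is [10, 11, 24, 27, 34, 36, 44, 48].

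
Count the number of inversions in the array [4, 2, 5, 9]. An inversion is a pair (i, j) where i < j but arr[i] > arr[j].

Finding inversions in [4, 2, 5, 9]:

(0, 1): arr[0]=4 > arr[1]=2

Total inversions: 1

The array has 1 inversion(s): (0,1). Each pair (i,j) satisfies i < j and arr[i] > arr[j].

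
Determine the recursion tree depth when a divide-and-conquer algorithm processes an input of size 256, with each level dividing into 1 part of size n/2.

For divide and conquer with division factor 2:

Problem sizes at each level:
Level 0: 256
Level 1: 128
Level 2: 64
Level 3: 32
Level 4: 16
Level 5: 8
Level 6: 4
Level 7: 2
Level 8: 1

The root is level 0 and the size-1 base case is level 8 (the tree spans levels 0 through 8, i.e. 9 levels counting the root), so the depth is the number of divisions: log_2(256) = 8

The recursion tree depth is log_2(256) = 8. At each level, the problem size is divided by 2, so it takes 8 divisions to reduce to a base case of size 1. The algorithm makes 1 recursive call at each level.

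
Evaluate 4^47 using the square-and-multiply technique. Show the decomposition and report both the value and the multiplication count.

Computing 4^47 by squaring (build up from 4^1; each line after the first costs one multiplication):

4^1 = 4
4^2 = (4^1)^2 = 4^2 = 16
4^4 = (4^2)^2 = 16^2 = 256
4^5 = 4 * 4^4 = 4 * 256 = 1024
4^10 = (4^5)^2 = 1024^2 = 1048576
4^11 = 4 * 4^10 = 4 * 1048576 = 4194304
4^22 = (4^11)^2 = 4194304^2 = 17592186044416
4^23 = 4 * 4^22 = 4 * 17592186044416 = 70368744177664
4^46 = (4^23)^2 = 70368744177664^2 = 4951760157141521099596496896
4^47 = 4 * 4^46 = 4 * 4951760157141521099596496896 = 19807040628566084398385987584

Result: 19807040628566084398385987584
Multiplications needed: 9 (9 lines after 4^1)

4^47 = 19807040628566084398385987584. Using exponentiation by squaring, this requires 9 multiplications. The key idea: if the exponent is even, square the half-power; if odd, multiply by the base once.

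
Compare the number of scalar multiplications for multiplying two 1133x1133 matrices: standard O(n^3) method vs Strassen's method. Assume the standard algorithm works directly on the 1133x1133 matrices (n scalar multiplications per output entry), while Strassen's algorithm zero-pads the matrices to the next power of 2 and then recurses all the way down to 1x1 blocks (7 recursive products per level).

Matrix multiplication for 1133x1133 matrices:

Strassen's algorithm requires power-of-2 dimensions. Pad 1133x1133 to 2048x2048 (next power of 2).

Standard algorithm: 1133^3 = 1454419637 multiplications
Strassen's algorithm: 7^(log2(2048)) = 7^11 = 1977326743 multiplications
Difference: 1454419637 - 1977326743 = -522907106 (Strassen uses MORE here due to padding overhead — for small or just-over-power-of-2 n, padding can outweigh the per-level savings)

Standard: 1454419637 multiplications (1133^3). Strassen: 1977326743 multiplications (7^11, after padding to 2048x2048). Strassen reduces 8 recursive multiplications to 7 at each level.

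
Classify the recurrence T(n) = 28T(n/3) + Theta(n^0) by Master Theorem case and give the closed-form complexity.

Master Theorem for T(n) = 28T(n/3) + O(n^0):

a = 28, b = 3, c = 0
log_b(a) = log_3(28) = 3.0331

Case 1: c = 0 < log_3(28) = 3.0331
T(n) = O(n^(log_3 28))

For T(n) = 28T(n/3) + O(n^0): log_3(28) = 3.0331. This is Case 1 of the Master Theorem (c < log_b(a), work dominated by leaves), giving O(n^(log_3 28)).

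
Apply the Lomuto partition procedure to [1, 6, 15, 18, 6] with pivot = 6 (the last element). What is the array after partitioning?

Lomuto partition with pivot = 6:

Initial array: [1, 6, 15, 18, 6]

arr[0]=1 <= 6: swap with position 0, array becomes [1, 6, 15, 18, 6]
arr[1]=6 <= 6: swap with position 1, array becomes [1, 6, 15, 18, 6]
arr[2]=15 > 6: no swap
arr[3]=18 > 6: no swap

Place pivot at position 2: [1, 6, 6, 18, 15]
Pivot position: 2

After partitioning with pivot 6, the array becomes [1, 6, 6, 18, 15]. The pivot is placed at index 2. All elements to the left of the pivot are <= 6, and all elements to the right are > 6.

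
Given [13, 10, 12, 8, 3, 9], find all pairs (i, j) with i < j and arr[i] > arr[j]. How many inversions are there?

Finding inversions in [13, 10, 12, 8, 3, 9]:

(0, 1): arr[0]=13 > arr[1]=10
(0, 2): arr[0]=13 > arr[2]=12
(0, 3): arr[0]=13 > arr[3]=8
(0, 4): arr[0]=13 > arr[4]=3
(0, 5): arr[0]=13 > arr[5]=9
(1, 3): arr[1]=10 > arr[3]=8
(1, 4): arr[1]=10 > arr[4]=3
(1, 5): arr[1]=10 > arr[5]=9
(2, 3): arr[2]=12 > arr[3]=8
(2, 4): arr[2]=12 > arr[4]=3
(2, 5): arr[2]=12 > arr[5]=9
(3, 4): arr[3]=8 > arr[4]=3

Total inversions: 12

The array has 12 inversion(s): (0,1), (0,2), (0,3), (0,4), (0,5), (1,3), (1,4), (1,5), (2,3), (2,4), (2,5), (3,4). Each pair (i,j) satisfies i < j and arr[i] > arr[j].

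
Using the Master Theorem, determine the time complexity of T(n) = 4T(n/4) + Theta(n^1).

Master Theorem for T(n) = 4T(n/4) + O(n^1):

a = 4, b = 4, c = 1
log_b(a) = log_4(4) = 1.0000

Case 2: c = 1 = log_4(4) = 1.0000
T(n) = O(n^1 log n) = O(n log n)

For T(n) = 4T(n/4) + O(n^1): log_4(4) = 1.0000. This is Case 2 of the Master Theorem (c = log_b(a), equal work at all levels), giving O(n log n).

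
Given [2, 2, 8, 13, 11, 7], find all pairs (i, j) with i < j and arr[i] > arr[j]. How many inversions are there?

Finding inversions in [2, 2, 8, 13, 11, 7]:

(2, 5): arr[2]=8 > arr[5]=7
(3, 4): arr[3]=13 > arr[4]=11
(3, 5): arr[3]=13 > arr[5]=7
(4, 5): arr[4]=11 > arr[5]=7

Total inversions: 4

The array has 4 inversion(s): (2,5), (3,4), (3,5), (4,5). Each pair (i,j) satisfies i < j and arr[i] > arr[j].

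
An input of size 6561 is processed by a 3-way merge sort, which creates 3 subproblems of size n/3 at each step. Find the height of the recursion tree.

For divide and conquer with division factor 3:

Problem sizes at each level:
Level 0: 6561
Level 1: 2187
Level 2: 729
Level 3: 243
Level 4: 81
Level 5: 27
Level 6: 9
Level 7: 3
Level 8: 1

The root is level 0 and the size-1 base case is level 8 (the tree spans levels 0 through 8, i.e. 9 levels counting the root), so the depth is the number of divisions: log_3(6561) = 8

The recursion tree depth is log_3(6561) = 8. At each level, the problem size is divided by 3, so it takes 8 divisions to reduce to a base case of size 1. The algorithm makes 3 recursive calls at each level.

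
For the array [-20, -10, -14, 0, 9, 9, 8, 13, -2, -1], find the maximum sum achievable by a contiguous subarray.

Using Kadane's algorithm on [-20, -10, -14, 0, 9, 9, 8, 13, -2, -1]:

Scanning through the array:
Position 1 (value -10): max_ending_here = -10, max_so_far = -10
Position 2 (value -14): max_ending_here = -14, max_so_far = -10
Position 3 (value 0): max_ending_here = 0, max_so_far = 0
Position 4 (value 9): max_ending_here = 9, max_so_far = 9
Position 5 (value 9): max_ending_here = 18, max_so_far = 18
Position 6 (value 8): max_ending_here = 26, max_so_far = 26
Position 7 (value 13): max_ending_here = 39, max_so_far = 39
Position 8 (value -2): max_ending_here = 37, max_so_far = 39
Position 9 (value -1): max_ending_here = 36, max_so_far = 39

Maximum subarray: [0, 9, 9, 8, 13]
Maximum sum: 39

The maximum subarray is [0, 9, 9, 8, 13] with sum 39. This subarray runs from index 3 to index 7.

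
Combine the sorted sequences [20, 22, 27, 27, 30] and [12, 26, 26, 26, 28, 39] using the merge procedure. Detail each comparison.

Merging process:

Compare 20 vs 12: take 12 from right. Merged: [12]
Compare 20 vs 26: take 20 from left. Merged: [12, 20]
Compare 22 vs 26: take 22 from left. Merged: [12, 20, 22]
Compare 27 vs 26: take 26 from right. Merged: [12, 20, 22, 26]
Compare 27 vs 26: take 26 from right. Merged: [12, 20, 22, 26, 26]
Compare 27 vs 26: take 26 from right. Merged: [12, 20, 22, 26, 26, 26]
Compare 27 vs 28: take 27 from left. Merged: [12, 20, 22, 26, 26, 26, 27]
Compare 27 vs 28: take 27 from left. Merged: [12, 20, 22, 26, 26, 26, 27, 27]
Compare 30 vs 28: take 28 from right. Merged: [12, 20, 22, 26, 26, 26, 27, 27, 28]
Compare 30 vs 39: take 30 from left. Merged: [12, 20, 22, 26, 26, 26, 27, 27, 28, 30]
Append remaining from right: [39]. Merged: [12, 20, 22, 26, 26, 26, 27, 27, 28, 30, 39]

Final merged array: [12, 20, 22, 26, 26, 26, 27, 27, 28, 30, 39]
Total comparisons: 10

The merged array is [12, 20, 22, 26, 26, 26, 27, 27, 28, 30, 39], requiring 10 comparisons. The merge step runs in O(n) time where n is the total number of elements.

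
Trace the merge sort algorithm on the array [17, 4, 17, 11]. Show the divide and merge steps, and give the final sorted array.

Merge sort trace:

Split: [17, 4, 17, 11] -> [17, 4] and [17, 11]
  Split: [17, 4] -> [17] and [4]
  Merge: [17] + [4] -> [4, 17]
  Split: [17, 11] -> [17] and [11]
  Merge: [17] + [11] -> [11, 17]
Merge: [4, 17] + [11, 17] -> [4, 11, 17, 17]

Final sorted array: [4, 11, 17, 17]

The merge sort proceeds by recursively splitting the array and merging sorted halves.
After all merges, the sorted array is [4, 11, 17, 17].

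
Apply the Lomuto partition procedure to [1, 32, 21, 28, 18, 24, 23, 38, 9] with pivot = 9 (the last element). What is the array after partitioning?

Lomuto partition with pivot = 9:

Initial array: [1, 32, 21, 28, 18, 24, 23, 38, 9]

arr[0]=1 <= 9: swap with position 0, array becomes [1, 32, 21, 28, 18, 24, 23, 38, 9]
arr[1]=32 > 9: no swap
arr[2]=21 > 9: no swap
arr[3]=28 > 9: no swap
arr[4]=18 > 9: no swap
arr[5]=24 > 9: no swap
arr[6]=23 > 9: no swap
arr[7]=38 > 9: no swap

Place pivot at position 1: [1, 9, 21, 28, 18, 24, 23, 38, 32]
Pivot position: 1

After partitioning with pivot 9, the array becomes [1, 9, 21, 28, 18, 24, 23, 38, 32]. The pivot is placed at index 1. All elements to the left of the pivot are <= 9, and all elements to the right are > 9.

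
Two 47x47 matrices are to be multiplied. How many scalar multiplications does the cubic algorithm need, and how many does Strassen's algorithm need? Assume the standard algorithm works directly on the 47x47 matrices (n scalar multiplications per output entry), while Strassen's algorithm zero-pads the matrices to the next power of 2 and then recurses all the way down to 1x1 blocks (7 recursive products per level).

Matrix multiplication for 47x47 matrices:

Strassen's algorithm requires power-of-2 dimensions. Pad 47x47 to 64x64 (next power of 2).

Standard algorithm: 47^3 = 103823 multiplications
Strassen's algorithm: 7^(log2(64)) = 7^6 = 117649 multiplications
Difference: 103823 - 117649 = -13826 (Strassen uses MORE here due to padding overhead — for small or just-over-power-of-2 n, padding can outweigh the per-level savings)

Standard: 103823 multiplications (47^3). Strassen: 117649 multiplications (7^6, after padding to 64x64). Strassen reduces 8 recursive multiplications to 7 at each level.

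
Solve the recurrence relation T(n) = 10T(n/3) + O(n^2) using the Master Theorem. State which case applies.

Master Theorem for T(n) = 10T(n/3) + O(n^2):

a = 10, b = 3, c = 2
log_b(a) = log_3(10) = 2.0959

Case 1: c = 2 < log_3(10) = 2.0959
T(n) = O(n^(log_3 10))

For T(n) = 10T(n/3) + O(n^2): log_3(10) = 2.0959. This is Case 1 of the Master Theorem (c < log_b(a), work dominated by leaves), giving O(n^(log_3 10)).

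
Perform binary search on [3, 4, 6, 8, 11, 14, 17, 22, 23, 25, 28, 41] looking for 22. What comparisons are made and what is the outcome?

Binary search for 22 in [3, 4, 6, 8, 11, 14, 17, 22, 23, 25, 28, 41]:

lo=0, hi=11, mid=5, arr[mid]=14 -> 14 < 22, search right half
lo=6, hi=11, mid=8, arr[mid]=23 -> 23 > 22, search left half
lo=6, hi=7, mid=6, arr[mid]=17 -> 17 < 22, search right half
lo=7, hi=7, mid=7, arr[mid]=22 -> Found target at index 7!

Binary search finds 22 at index 7 after 4 comparisons. The search repeatedly halves the search space by comparing with the middle element.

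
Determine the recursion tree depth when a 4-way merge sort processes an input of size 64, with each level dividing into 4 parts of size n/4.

For divide and conquer with division factor 4:

Problem sizes at each level:
Level 0: 64
Level 1: 16
Level 2: 4
Level 3: 1

The root is level 0 and the size-1 base case is level 3 (the tree spans levels 0 through 3, i.e. 4 levels counting the root), so the depth is the number of divisions: log_4(64) = 3

The recursion tree depth is log_4(64) = 3. At each level, the problem size is divided by 4, so it takes 3 divisions to reduce to a base case of size 1. The algorithm makes 4 recursive calls at each level.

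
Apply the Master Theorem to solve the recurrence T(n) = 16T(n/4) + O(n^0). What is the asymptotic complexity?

Master Theorem for T(n) = 16T(n/4) + O(n^0):

a = 16, b = 4, c = 0
log_b(a) = log_4(16) = 2.0000

Case 1: c = 0 < log_4(16) = 2.0000
T(n) = O(n^(log_4 16)) = O(n^2)

For T(n) = 16T(n/4) + O(n^0): log_4(16) = 2.0000. This is Case 1 of the Master Theorem (c < log_b(a), work dominated by leaves), giving O(n^2).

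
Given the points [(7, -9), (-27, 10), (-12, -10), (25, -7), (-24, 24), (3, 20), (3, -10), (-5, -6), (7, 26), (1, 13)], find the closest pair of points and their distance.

Computing all pairwise distances among 10 points:

d((7, -9), (-27, 10)) = 38.9487
d((7, -9), (-12, -10)) = 19.0263
d((7, -9), (25, -7)) = 18.1108
d((7, -9), (-24, 24)) = 45.2769
d((7, -9), (3, 20)) = 29.2746
d((7, -9), (3, -10)) = 4.1231 <-- minimum
d((7, -9), (-5, -6)) = 12.3693
d((7, -9), (7, 26)) = 35.0
d((7, -9), (1, 13)) = 22.8035
d((-27, 10), (-12, -10)) = 25.0
d((-27, 10), (25, -7)) = 54.7083
d((-27, 10), (-24, 24)) = 14.3178
d((-27, 10), (3, 20)) = 31.6228
d((-27, 10), (3, -10)) = 36.0555
d((-27, 10), (-5, -6)) = 27.2029
d((-27, 10), (7, 26)) = 37.5766
d((-27, 10), (1, 13)) = 28.1603
d((-12, -10), (25, -7)) = 37.1214
d((-12, -10), (-24, 24)) = 36.0555
d((-12, -10), (3, 20)) = 33.541
d((-12, -10), (3, -10)) = 15.0
d((-12, -10), (-5, -6)) = 8.0623
d((-12, -10), (7, 26)) = 40.7063
d((-12, -10), (1, 13)) = 26.4197
d((25, -7), (-24, 24)) = 57.9828
d((25, -7), (3, 20)) = 34.8281
d((25, -7), (3, -10)) = 22.2036
d((25, -7), (-5, -6)) = 30.0167
d((25, -7), (7, 26)) = 37.5899
d((25, -7), (1, 13)) = 31.241
d((-24, 24), (3, 20)) = 27.2947
d((-24, 24), (3, -10)) = 43.4166
d((-24, 24), (-5, -6)) = 35.5106
d((-24, 24), (7, 26)) = 31.0644
d((-24, 24), (1, 13)) = 27.313
d((3, 20), (3, -10)) = 30.0
d((3, 20), (-5, -6)) = 27.2029
d((3, 20), (7, 26)) = 7.2111
d((3, 20), (1, 13)) = 7.2801
d((3, -10), (-5, -6)) = 8.9443
d((3, -10), (7, 26)) = 36.2215
d((3, -10), (1, 13)) = 23.0868
d((-5, -6), (7, 26)) = 34.176
d((-5, -6), (1, 13)) = 19.9249
d((7, 26), (1, 13)) = 14.3178

Closest pair: (7, -9) and (3, -10) with distance 4.1231

The closest pair is (7, -9) and (3, -10) with Euclidean distance 4.1231. For 10 points, brute-force pairwise comparison is shown above. For large n, the divide-and-conquer algorithm (sort by x, recurse on halves, check the dividing strip) achieves O(n log n).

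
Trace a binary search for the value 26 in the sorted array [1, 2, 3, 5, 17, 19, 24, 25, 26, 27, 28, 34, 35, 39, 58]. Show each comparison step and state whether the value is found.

Binary search for 26 in [1, 2, 3, 5, 17, 19, 24, 25, 26, 27, 28, 34, 35, 39, 58]:

lo=0, hi=14, mid=7, arr[mid]=25 -> 25 < 26, search right half
lo=8, hi=14, mid=11, arr[mid]=34 -> 34 > 26, search left half
lo=8, hi=10, mid=9, arr[mid]=27 -> 27 > 26, search left half
lo=8, hi=8, mid=8, arr[mid]=26 -> Found target at index 8!

Binary search finds 26 at index 8 after 4 comparisons. The search repeatedly halves the search space by comparing with the middle element.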